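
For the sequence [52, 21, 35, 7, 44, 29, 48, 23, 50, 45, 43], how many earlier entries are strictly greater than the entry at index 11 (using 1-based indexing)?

5

The element at index 11 is 43.
Elements before it: 52, 21, 35, 7, 44, 29, 48, 23, 50, 45
Those larger than 43: 52, 44, 48, 50, 45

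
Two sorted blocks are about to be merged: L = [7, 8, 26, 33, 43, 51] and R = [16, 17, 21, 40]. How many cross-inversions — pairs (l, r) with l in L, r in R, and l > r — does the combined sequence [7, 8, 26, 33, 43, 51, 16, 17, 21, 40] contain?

14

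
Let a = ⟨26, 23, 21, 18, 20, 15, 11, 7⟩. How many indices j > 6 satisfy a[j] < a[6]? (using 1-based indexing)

The element at index 6 is 15.
Elements after it: 11, 7
Those smaller than 15: 11, 7

2 such elements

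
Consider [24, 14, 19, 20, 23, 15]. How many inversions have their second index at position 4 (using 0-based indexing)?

The element at index 4 is 23.
Elements before it: 24, 14, 19, 20
Those larger than 23: 24

1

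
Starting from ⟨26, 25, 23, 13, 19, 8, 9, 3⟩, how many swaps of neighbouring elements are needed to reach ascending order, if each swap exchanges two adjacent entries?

Minimum adjacent swaps = number of inversions (each swap of adjacent out-of-order elements removes one inversion and no swap can remove more).
Count inversions — for each element, later elements that are smaller:
26: 25, 23, 13, 19, 8, 9, 3 → 7
25: 23, 13, 19, 8, 9, 3 → 6
23: 13, 19, 8, 9, 3 → 5
13: 8, 9, 3 → 3
19: 8, 9, 3 → 3
8: 3 → 1
9: 3 → 1
3: none → 0
Total inversions: 7 + 6 + 5 + 3 + 3 + 1 + 1 + 0 = 26

26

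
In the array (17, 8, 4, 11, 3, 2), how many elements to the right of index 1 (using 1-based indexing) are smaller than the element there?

5

The element at index 1 is 17.
Elements after it: 8, 4, 11, 3, 2
Those smaller than 17: 8, 4, 11, 3, 2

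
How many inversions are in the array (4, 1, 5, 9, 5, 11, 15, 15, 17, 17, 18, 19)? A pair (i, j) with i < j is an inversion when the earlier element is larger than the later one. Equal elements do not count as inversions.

Out-of-order pairs: 2

For each element, count later entries that are smaller:
4 → 1 → 1
1 → none → 0
5 → none → 0
9 → 5 → 1
5 → none → 0
11 → none → 0
15 → none → 0
15 → none → 0
17 → none → 0
17 → none → 0
18 → none → 0
19 → none → 0
Sum: 1 + 0 + 0 + 1 + 0 + 0 + 0 + 0 + 0 + 0 + 0 + 0 = 2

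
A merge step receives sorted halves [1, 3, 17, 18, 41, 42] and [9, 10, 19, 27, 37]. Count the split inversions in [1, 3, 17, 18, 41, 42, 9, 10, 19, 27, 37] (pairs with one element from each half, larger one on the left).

14 cross-inversions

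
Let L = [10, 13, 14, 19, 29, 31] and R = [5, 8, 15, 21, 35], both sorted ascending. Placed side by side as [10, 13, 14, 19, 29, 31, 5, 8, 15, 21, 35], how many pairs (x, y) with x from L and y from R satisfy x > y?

17 cross-inversions

For each element r of the right run, count left-run elements greater than r:
r = 5: 10, 13, 14, 19, 29, 31 → 6
r = 8: 10, 13, 14, 19, 29, 31 → 6
r = 15: 19, 29, 31 → 3
r = 21: 29, 31 → 2
r = 35: none → 0
Cross-inversions: 6 + 6 + 3 + 2 + 0 = 17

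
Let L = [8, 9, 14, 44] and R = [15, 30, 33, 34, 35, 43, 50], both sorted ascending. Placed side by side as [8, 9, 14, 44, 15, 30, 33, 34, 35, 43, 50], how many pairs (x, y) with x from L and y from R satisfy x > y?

6 split inversions

Count, for every r in R, how many entries of L exceed r:
r = 15: 44 → 1
r = 30: 44 → 1
r = 33: 44 → 1
r = 34: 44 → 1
r = 35: 44 → 1
r = 43: 44 → 1
r = 50: none → 0
Cross-inversions: 1 + 1 + 1 + 1 + 1 + 1 + 0 = 6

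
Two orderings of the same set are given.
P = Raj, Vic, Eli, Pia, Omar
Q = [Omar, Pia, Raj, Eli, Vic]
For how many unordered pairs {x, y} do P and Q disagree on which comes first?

Assign each item its position (1..5) in the first ordering, then rewrite the second ordering as that position sequence:
positions: Raj→1, Vic→2, Eli→3, Pia→4, Omar→5
second ordering as positions: [5, 4, 1, 3, 2]
Discordant pairs = inversions in this position sequence.
5: 4, 1, 3, 2 → 4
4: 1, 3, 2 → 3
1: 0
3: 2 → 1
2: 0
Total: 4 + 3 + 0 + 1 + 0 = 8

Disagreeing pairs: 8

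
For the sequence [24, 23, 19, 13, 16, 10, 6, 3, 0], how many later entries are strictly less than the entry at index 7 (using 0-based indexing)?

1

The element at index 7 is 3.
Elements after it: 0
Those smaller than 3: 0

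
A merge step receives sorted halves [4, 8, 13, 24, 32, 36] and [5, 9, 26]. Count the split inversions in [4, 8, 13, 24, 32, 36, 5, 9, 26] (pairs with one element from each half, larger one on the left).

11 split inversions

Count, for every r in R, how many entries of L exceed r:
r = 5: 8, 13, 24, 32, 36 → 5
r = 9: 13, 24, 32, 36 → 4
r = 26: 32, 36 → 2
Cross-inversions: 5 + 4 + 2 = 11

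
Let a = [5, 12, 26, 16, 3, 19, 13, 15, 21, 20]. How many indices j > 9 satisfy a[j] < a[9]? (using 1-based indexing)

The element at index 9 is 21.
Elements after it: 20
Those smaller than 21: 20

1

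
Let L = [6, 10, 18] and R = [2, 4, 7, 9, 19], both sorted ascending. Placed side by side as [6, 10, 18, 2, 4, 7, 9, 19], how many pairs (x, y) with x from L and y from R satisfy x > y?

Count, for every r in R, how many entries of L exceed r:
r = 2: 6, 10, 18 → 3
r = 4: 6, 10, 18 → 3
r = 7: 10, 18 → 2
r = 9: 10, 18 → 2
r = 19: none → 0
Cross-inversions: 3 + 3 + 2 + 2 + 0 = 10

There are 10 cross-inversions.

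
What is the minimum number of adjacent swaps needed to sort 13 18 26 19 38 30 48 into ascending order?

Minimum adjacent swaps = number of inversions (each swap of adjacent out-of-order elements removes one inversion and no swap can remove more).
Count inversions — for each element, later elements that are smaller:
13: none → 0
18: none → 0
26: 19 → 1
19: none → 0
38: 30 → 1
30: none → 0
48: none → 0
Total inversions: 0 + 0 + 1 + 0 + 1 + 0 + 0 = 2

2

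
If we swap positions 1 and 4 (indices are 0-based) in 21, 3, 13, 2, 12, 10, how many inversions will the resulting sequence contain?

11

Positions 1 and 4 hold 3 and 12; after swapping, the array is [21, 12, 13, 2, 3, 10].
Element-by-element contributions:
21 → 12, 13, 2, 3, 10 → 5
12 → 2, 3, 10 → 3
13 → 2, 3, 10 → 3
2 → none → 0
3 → none → 0
10 → none → 0
Sum: 5 + 3 + 3 + 0 + 0 + 0 = 11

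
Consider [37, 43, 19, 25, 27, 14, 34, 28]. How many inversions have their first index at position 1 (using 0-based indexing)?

The element at index 1 is 43.
Elements after it: 19, 25, 27, 14, 34, 28
Those smaller than 43: 19, 25, 27, 14, 34, 28

6 such elements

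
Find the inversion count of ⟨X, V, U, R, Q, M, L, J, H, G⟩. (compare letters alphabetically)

Count, for each position, how many later elements it exceeds:
X: 9
V: 8
U: 7
R: 6
Q: 5
M: 4
L: 3
J: 2
H: 1
G: 0
Sum: 9 + 8 + 7 + 6 + 5 + 4 + 3 + 2 + 1 + 0 = 45

There are 45 inversions.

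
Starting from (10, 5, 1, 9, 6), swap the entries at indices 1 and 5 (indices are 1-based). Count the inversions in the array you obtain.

3 inversions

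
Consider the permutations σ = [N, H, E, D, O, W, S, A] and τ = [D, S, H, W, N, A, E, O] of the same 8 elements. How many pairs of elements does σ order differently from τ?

Assign each item its position (1..8) in the first ordering, then rewrite the second ordering as that position sequence:
positions: N→1, H→2, E→3, D→4, O→5, W→6, S→7, A→8
second ordering as positions: [4, 7, 2, 6, 1, 8, 3, 5]
Discordant pairs = inversions in this position sequence.
4: 2, 1, 3 → 3
7: 2, 6, 1, 3, 5 → 5
2: 1 → 1
6: 1, 3, 5 → 3
1: 0
8: 3, 5 → 2
3: 0
5: 0
Total: 3 + 5 + 1 + 3 + 0 + 2 + 0 + 0 = 14

14 discordant pairs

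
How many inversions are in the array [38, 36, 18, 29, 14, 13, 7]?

20

Count, for each position, how many later elements it exceeds:
38 → 36, 18, 29, 14, 13, 7 → 6
36 → 18, 29, 14, 13, 7 → 5
18 → 14, 13, 7 → 3
29 → 14, 13, 7 → 3
14 → 13, 7 → 2
13 → 7 → 1
7 → none → 0
Sum: 6 + 5 + 3 + 3 + 2 + 1 + 0 = 20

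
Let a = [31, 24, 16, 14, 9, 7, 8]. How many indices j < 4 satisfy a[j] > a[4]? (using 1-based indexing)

The element at index 4 is 14.
Elements before it: 31, 24, 16
Those larger than 14: 31, 24, 16

3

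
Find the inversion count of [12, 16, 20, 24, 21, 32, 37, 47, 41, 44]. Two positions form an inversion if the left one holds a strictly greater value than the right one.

3

Count, for each position, how many later elements it exceeds:
12 → none → 0
16 → none → 0
20 → none → 0
24 → 21 → 1
21 → none → 0
32 → none → 0
37 → none → 0
47 → 41, 44 → 2
41 → none → 0
44 → none → 0
Sum: 0 + 0 + 0 + 1 + 0 + 0 + 0 + 2 + 0 + 0 = 3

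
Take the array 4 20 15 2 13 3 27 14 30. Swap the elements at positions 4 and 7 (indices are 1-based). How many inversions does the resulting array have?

18 inversions

Positions 4 and 7 hold 2 and 27; after swapping, the array is [4, 20, 15, 27, 13, 3, 2, 14, 30].
Sweep left to right; for each value list the smaller values that follow it:
4 → 3, 2 → 2
20 → 15, 13, 3, 2, 14 → 5
15 → 13, 3, 2, 14 → 4
27 → 13, 3, 2, 14 → 4
13 → 3, 2 → 2
3 → 2 → 1
2 → none → 0
14 → none → 0
30 → none → 0
Sum: 2 + 5 + 4 + 4 + 2 + 1 + 0 + 0 + 0 = 18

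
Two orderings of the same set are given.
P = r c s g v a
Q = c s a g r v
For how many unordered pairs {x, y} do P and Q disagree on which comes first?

There are 6 disagreeing pairs.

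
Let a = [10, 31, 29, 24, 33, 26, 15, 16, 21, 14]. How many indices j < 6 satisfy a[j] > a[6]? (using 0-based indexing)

5

The element at index 6 is 15.
Elements before it: 10, 31, 29, 24, 33, 26
Those larger than 15: 31, 29, 24, 33, 26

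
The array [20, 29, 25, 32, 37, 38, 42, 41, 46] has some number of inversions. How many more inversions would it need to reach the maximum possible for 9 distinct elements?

Maximum inversions for 9 distinct elements is C(9, 2) = 9·8/2 = 36.
Current inversions — for each element, count later smaller elements:
20: 0
29: 1
25: 0
32: 0
37: 0
38: 0
42: 1
41: 0
46: 0
Current total: 0 + 1 + 0 + 0 + 0 + 0 + 1 + 0 + 0 = 2
Shortfall: 36 − 2 = 34

34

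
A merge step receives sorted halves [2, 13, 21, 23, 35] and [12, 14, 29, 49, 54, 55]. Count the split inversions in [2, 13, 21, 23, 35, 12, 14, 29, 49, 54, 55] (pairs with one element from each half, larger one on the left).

There are 8 split inversions.

Count, for every r in R, how many entries of L exceed r:
r = 12: 13, 21, 23, 35 → 4
r = 14: 21, 23, 35 → 3
r = 29: 35 → 1
r = 49: none → 0
r = 54: none → 0
r = 55: none → 0
Cross-inversions: 4 + 3 + 1 + 0 + 0 + 0 = 8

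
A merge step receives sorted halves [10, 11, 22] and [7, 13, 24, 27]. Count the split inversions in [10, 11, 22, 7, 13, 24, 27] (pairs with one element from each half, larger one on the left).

Cross-inversions: 4

Take each right-half value and tally the left-half values above it:
r = 7: 10, 11, 22 → 3
r = 13: 22 → 1
r = 24: none → 0
r = 27: none → 0
Cross-inversions: 3 + 1 + 0 + 0 = 4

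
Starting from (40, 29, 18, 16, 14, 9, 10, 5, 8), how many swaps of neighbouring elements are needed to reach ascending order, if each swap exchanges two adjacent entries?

The minimum number of adjacent swaps to sort an array equals its inversion count, since every such swap removes exactly one inversion.
Count inversions — for each element, later elements that are smaller:
40: 29, 18, 16, 14, 9, 10, 5, 8 → 8
29: 18, 16, 14, 9, 10, 5, 8 → 7
18: 16, 14, 9, 10, 5, 8 → 6
16: 14, 9, 10, 5, 8 → 5
14: 9, 10, 5, 8 → 4
9: 5, 8 → 2
10: 5, 8 → 2
5: none → 0
8: none → 0
Total inversions: 8 + 7 + 6 + 5 + 4 + 2 + 2 + 0 + 0 = 34

34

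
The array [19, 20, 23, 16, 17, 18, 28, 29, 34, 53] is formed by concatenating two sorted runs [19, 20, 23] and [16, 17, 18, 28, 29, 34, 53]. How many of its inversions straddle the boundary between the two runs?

Count, for every r in R, how many entries of L exceed r:
r = 16: 19, 20, 23 → 3
r = 17: 19, 20, 23 → 3
r = 18: 19, 20, 23 → 3
r = 28: none → 0
r = 29: none → 0
r = 34: none → 0
r = 53: none → 0
Cross-inversions: 3 + 3 + 3 + 0 + 0 + 0 + 0 = 9

Split inversions: 9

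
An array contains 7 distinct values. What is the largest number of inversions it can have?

A reversed (strictly descending) arrangement makes every pair an inversion, giving C(7, 2) inversions.
C(7, 2) = 7·6/2 = 21

There are 21 inversions.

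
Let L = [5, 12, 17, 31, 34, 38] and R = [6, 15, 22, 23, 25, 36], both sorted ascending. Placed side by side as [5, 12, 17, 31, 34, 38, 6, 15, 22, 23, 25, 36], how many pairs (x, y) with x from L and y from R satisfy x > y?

19 cross-inversions

Take each right-half value and tally the left-half values above it:
r = 6: 12, 17, 31, 34, 38 → 5
r = 15: 17, 31, 34, 38 → 4
r = 22: 31, 34, 38 → 3
r = 23: 31, 34, 38 → 3
r = 25: 31, 34, 38 → 3
r = 36: 38 → 1
Cross-inversions: 5 + 4 + 3 + 3 + 3 + 1 = 19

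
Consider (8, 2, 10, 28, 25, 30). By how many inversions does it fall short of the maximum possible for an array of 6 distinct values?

13 inversions short

Maximum inversions for 6 distinct elements is C(6, 2) = 6·5/2 = 15.
Current inversions — for each element, count later smaller elements:
8: 1
2: 0
10: 0
28: 1
25: 0
30: 0
Current total: 1 + 0 + 0 + 1 + 0 + 0 = 2
Shortfall: 15 − 2 = 13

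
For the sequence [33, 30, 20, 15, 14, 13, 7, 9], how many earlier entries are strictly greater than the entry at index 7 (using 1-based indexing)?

The element at index 7 is 7.
Elements before it: 33, 30, 20, 15, 14, 13
Those larger than 7: 33, 30, 20, 15, 14, 13

6 such elements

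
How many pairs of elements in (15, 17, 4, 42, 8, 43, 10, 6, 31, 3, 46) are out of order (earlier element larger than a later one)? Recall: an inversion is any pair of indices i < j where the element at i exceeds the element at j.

Element-by-element contributions:
15 → 4, 8, 10, 6, 3 → 5
17 → 4, 8, 10, 6, 3 → 5
4 → 3 → 1
42 → 8, 10, 6, 31, 3 → 5
8 → 6, 3 → 2
43 → 10, 6, 31, 3 → 4
10 → 6, 3 → 2
6 → 3 → 1
31 → 3 → 1
3 → none → 0
46 → none → 0
Sum: 5 + 5 + 1 + 5 + 2 + 4 + 2 + 1 + 1 + 0 + 0 = 26

26 inversions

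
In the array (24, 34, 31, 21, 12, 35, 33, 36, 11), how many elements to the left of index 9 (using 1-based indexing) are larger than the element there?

8 such elements

The element at index 9 is 11.
Elements before it: 24, 34, 31, 21, 12, 35, 33, 36
Those larger than 11: 24, 34, 31, 21, 12, 35, 33, 36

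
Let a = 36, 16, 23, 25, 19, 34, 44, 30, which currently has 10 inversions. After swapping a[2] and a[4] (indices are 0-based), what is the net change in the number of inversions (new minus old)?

-1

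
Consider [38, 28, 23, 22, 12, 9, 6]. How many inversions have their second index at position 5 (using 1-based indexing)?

The element at index 5 is 12.
Elements before it: 38, 28, 23, 22
Those larger than 12: 38, 28, 23, 22

4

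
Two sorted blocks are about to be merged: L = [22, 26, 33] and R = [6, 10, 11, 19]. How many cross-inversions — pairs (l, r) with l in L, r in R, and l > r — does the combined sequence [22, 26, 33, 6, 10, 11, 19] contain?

12

Count, for every r in R, how many entries of L exceed r:
r = 6: 22, 26, 33 → 3
r = 10: 22, 26, 33 → 3
r = 11: 22, 26, 33 → 3
r = 19: 22, 26, 33 → 3
Cross-inversions: 3 + 3 + 3 + 3 = 12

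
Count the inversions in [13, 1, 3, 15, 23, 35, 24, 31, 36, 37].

For each element, count later entries that are smaller:
13 → 1, 3 → 2
1 → none → 0
3 → none → 0
15 → none → 0
23 → none → 0
35 → 24, 31 → 2
24 → none → 0
31 → none → 0
36 → none → 0
37 → none → 0
Sum: 2 + 0 + 0 + 0 + 0 + 2 + 0 + 0 + 0 + 0 = 4

4 out-of-order pairs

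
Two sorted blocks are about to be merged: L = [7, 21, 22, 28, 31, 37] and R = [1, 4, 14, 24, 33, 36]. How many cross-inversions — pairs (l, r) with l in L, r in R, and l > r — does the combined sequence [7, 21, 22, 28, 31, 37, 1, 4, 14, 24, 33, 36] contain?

Take each right-half value and tally the left-half values above it:
r = 1: 7, 21, 22, 28, 31, 37 → 6
r = 4: 7, 21, 22, 28, 31, 37 → 6
r = 14: 21, 22, 28, 31, 37 → 5
r = 24: 28, 31, 37 → 3
r = 33: 37 → 1
r = 36: 37 → 1
Cross-inversions: 6 + 6 + 5 + 3 + 1 + 1 = 22

22 cross-inversions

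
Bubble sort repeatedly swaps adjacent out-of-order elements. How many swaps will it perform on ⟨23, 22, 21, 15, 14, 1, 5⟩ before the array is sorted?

20 swaps

Each adjacent swap fixes exactly one inversion, so the minimum swap count equals the number of inversions.
Count inversions — for each element, later elements that are smaller:
23: 22, 21, 15, 14, 1, 5 → 6
22: 21, 15, 14, 1, 5 → 5
21: 15, 14, 1, 5 → 4
15: 14, 1, 5 → 3
14: 1, 5 → 2
1: none → 0
5: none → 0
Total inversions: 6 + 5 + 4 + 3 + 2 + 0 + 0 = 20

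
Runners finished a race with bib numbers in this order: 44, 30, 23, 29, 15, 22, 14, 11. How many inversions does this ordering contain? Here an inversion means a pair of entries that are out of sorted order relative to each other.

For each element, count later entries that are smaller:
44 → 30, 23, 29, 15, 22, 14, 11 → 7
30 → 23, 29, 15, 22, 14, 11 → 6
23 → 15, 22, 14, 11 → 4
29 → 15, 22, 14, 11 → 4
15 → 14, 11 → 2
22 → 14, 11 → 2
14 → 11 → 1
11 → none → 0
Sum: 7 + 6 + 4 + 4 + 2 + 2 + 1 + 0 = 26

26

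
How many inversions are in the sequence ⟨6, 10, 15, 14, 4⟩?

For each element, count later entries that are smaller:
6: 1
10: 1
15: 2
14: 1
4: 0
Sum: 1 + 1 + 2 + 1 + 0 = 5

5 inversions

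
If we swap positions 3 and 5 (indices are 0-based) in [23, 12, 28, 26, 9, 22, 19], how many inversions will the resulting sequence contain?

12 inversions

Positions 3 and 5 hold 26 and 22; after swapping, the array is [23, 12, 28, 22, 9, 26, 19].
Element-by-element contributions:
23: 4
12: 1
28: 4
22: 2
9: 0
26: 1
19: 0
Sum: 4 + 1 + 4 + 2 + 0 + 1 + 0 = 12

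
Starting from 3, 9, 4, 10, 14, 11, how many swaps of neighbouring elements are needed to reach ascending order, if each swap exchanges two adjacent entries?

The minimum number of adjacent swaps to sort an array equals its inversion count, since every such swap removes exactly one inversion.
Count inversions — for each element, later elements that are smaller:
3: none → 0
9: 4 → 1
4: none → 0
10: none → 0
14: 11 → 1
11: none → 0
Total inversions: 0 + 1 + 0 + 0 + 1 + 0 = 2

Adjacent swaps: 2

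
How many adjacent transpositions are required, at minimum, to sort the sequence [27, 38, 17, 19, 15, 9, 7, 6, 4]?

34

Each adjacent swap fixes exactly one inversion, so the minimum swap count equals the number of inversions.
Count inversions — for each element, later elements that are smaller:
27: 17, 19, 15, 9, 7, 6, 4 → 7
38: 17, 19, 15, 9, 7, 6, 4 → 7
17: 15, 9, 7, 6, 4 → 5
19: 15, 9, 7, 6, 4 → 5
15: 9, 7, 6, 4 → 4
9: 7, 6, 4 → 3
7: 6, 4 → 2
6: 4 → 1
4: none → 0
Total inversions: 7 + 7 + 5 + 5 + 4 + 3 + 2 + 1 + 0 = 34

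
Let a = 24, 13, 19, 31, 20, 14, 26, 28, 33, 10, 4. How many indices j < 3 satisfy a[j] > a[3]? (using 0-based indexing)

The element at index 3 is 31.
Elements before it: 24, 13, 19
None of them are larger than 31.

0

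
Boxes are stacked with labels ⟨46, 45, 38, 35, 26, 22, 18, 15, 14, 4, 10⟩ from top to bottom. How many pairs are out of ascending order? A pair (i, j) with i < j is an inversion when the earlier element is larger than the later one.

54

Sweep left to right; for each value list the smaller values that follow it:
46: 10
45: 9
38: 8
35: 7
26: 6
22: 5
18: 4
15: 3
14: 2
4: 0
10: 0
Sum: 10 + 9 + 8 + 7 + 6 + 5 + 4 + 3 + 2 + 0 + 0 = 54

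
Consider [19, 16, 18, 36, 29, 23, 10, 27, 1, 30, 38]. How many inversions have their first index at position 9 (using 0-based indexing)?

The element at index 9 is 30.
Elements after it: 38
None of them are smaller than 30.

0 such elements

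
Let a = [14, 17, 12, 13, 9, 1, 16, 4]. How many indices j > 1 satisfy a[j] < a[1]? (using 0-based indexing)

6

The element at index 1 is 17.
Elements after it: 12, 13, 9, 1, 16, 4
Those smaller than 17: 12, 13, 9, 1, 16, 4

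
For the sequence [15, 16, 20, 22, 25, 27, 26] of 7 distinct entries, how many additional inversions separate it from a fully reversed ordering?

Maximum inversions for 7 distinct elements is C(7, 2) = 7·6/2 = 21.
Current inversions — for each element, count later smaller elements:
15: 0
16: 0
20: 0
22: 0
25: 0
27: 1
26: 0
Current total: 0 + 0 + 0 + 0 + 0 + 1 + 0 = 1
Shortfall: 21 − 1 = 20

20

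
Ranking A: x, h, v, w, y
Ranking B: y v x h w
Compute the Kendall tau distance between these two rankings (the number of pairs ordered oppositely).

Assign each item its position (1..5) in the first ordering, then rewrite the second ordering as that position sequence:
positions: x→1, h→2, v→3, w→4, y→5
second ordering as positions: [5, 3, 1, 2, 4]
Discordant pairs = inversions in this position sequence.
5: 3, 1, 2, 4 → 4
3: 1, 2 → 2
1: 0
2: 0
4: 0
Total: 4 + 2 + 0 + 0 + 0 = 6

Discordant pairs: 6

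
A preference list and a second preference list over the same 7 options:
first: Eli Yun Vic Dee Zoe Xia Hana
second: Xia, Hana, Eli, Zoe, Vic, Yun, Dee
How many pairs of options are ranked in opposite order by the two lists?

14

Assign each item its position (1..7) in the first ordering, then rewrite the second ordering as that position sequence:
positions: Eli→1, Yun→2, Vic→3, Dee→4, Zoe→5, Xia→6, Hana→7
second ordering as positions: [6, 7, 1, 5, 3, 2, 4]
Discordant pairs = inversions in this position sequence.
6: 1, 5, 3, 2, 4 → 5
7: 1, 5, 3, 2, 4 → 5
1: 0
5: 3, 2, 4 → 3
3: 2 → 1
2: 0
4: 0
Total: 5 + 5 + 0 + 3 + 1 + 0 + 0 = 14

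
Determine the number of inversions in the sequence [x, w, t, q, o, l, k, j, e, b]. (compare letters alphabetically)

45

Element-by-element contributions:
x: 9
w: 8
t: 7
q: 6
o: 5
l: 4
k: 3
j: 2
e: 1
b: 0
Sum: 9 + 8 + 7 + 6 + 5 + 4 + 3 + 2 + 1 + 0 = 45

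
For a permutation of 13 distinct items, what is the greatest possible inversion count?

A reversed (strictly descending) arrangement makes every pair an inversion, giving C(13, 2) inversions.
C(13, 2) = 13·12/2 = 78

78 inversions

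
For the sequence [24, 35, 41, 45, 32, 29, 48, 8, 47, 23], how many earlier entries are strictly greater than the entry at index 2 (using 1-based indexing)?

The element at index 2 is 35.
Elements before it: 24
None of them are larger than 35.

0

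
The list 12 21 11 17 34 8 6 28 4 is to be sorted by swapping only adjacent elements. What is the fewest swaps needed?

23 adjacent swaps

Each adjacent swap fixes exactly one inversion, so the minimum swap count equals the number of inversions.
Count inversions — for each element, later elements that are smaller:
12: 11, 8, 6, 4 → 4
21: 11, 17, 8, 6, 4 → 5
11: 8, 6, 4 → 3
17: 8, 6, 4 → 3
34: 8, 6, 28, 4 → 4
8: 6, 4 → 2
6: 4 → 1
28: 4 → 1
4: none → 0
Total inversions: 4 + 5 + 3 + 3 + 4 + 2 + 1 + 1 + 0 = 23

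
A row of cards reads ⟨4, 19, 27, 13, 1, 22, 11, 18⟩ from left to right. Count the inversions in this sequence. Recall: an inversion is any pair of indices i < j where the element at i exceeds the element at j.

14

Count, for each position, how many later elements it exceeds:
4: 1
19: 4
27: 5
13: 2
1: 0
22: 2
11: 0
18: 0
Sum: 1 + 4 + 5 + 2 + 0 + 2 + 0 + 0 = 14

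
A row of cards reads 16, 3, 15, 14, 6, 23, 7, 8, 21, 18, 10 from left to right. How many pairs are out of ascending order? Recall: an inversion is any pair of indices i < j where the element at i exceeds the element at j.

24 inversions

Element-by-element contributions:
16: 7
3: 0
15: 5
14: 4
6: 0
23: 5
7: 0
8: 0
21: 2
18: 1
10: 0
Sum: 7 + 0 + 5 + 4 + 0 + 5 + 0 + 0 + 2 + 1 + 0 = 24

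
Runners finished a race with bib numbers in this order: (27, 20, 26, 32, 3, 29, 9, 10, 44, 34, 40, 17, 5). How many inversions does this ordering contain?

38 inversions

Count, for each position, how many later elements it exceeds:
27: 7
20: 5
26: 5
32: 6
3: 0
29: 4
9: 1
10: 1
44: 4
34: 2
40: 2
17: 1
5: 0
Sum: 7 + 5 + 5 + 6 + 0 + 4 + 1 + 1 + 4 + 2 + 2 + 1 + 0 = 38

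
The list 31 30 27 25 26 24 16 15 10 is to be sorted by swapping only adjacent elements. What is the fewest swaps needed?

35

Each adjacent swap fixes exactly one inversion, so the minimum swap count equals the number of inversions.
Count inversions — for each element, later elements that are smaller:
31: 30, 27, 25, 26, 24, 16, 15, 10 → 8
30: 27, 25, 26, 24, 16, 15, 10 → 7
27: 25, 26, 24, 16, 15, 10 → 6
25: 24, 16, 15, 10 → 4
26: 24, 16, 15, 10 → 4
24: 16, 15, 10 → 3
16: 15, 10 → 2
15: 10 → 1
10: none → 0
Total inversions: 8 + 7 + 6 + 4 + 4 + 3 + 2 + 1 + 0 = 35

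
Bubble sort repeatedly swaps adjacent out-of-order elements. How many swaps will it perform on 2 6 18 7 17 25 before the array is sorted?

Swaps: 2

Each adjacent swap fixes exactly one inversion, so the minimum swap count equals the number of inversions.
Count inversions — for each element, later elements that are smaller:
2: none → 0
6: none → 0
18: 7, 17 → 2
7: none → 0
17: none → 0
25: none → 0
Total inversions: 0 + 0 + 2 + 0 + 0 + 0 = 2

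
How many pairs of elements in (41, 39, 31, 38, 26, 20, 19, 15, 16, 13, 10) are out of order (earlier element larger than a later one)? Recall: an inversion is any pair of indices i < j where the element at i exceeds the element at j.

Element-by-element contributions:
41 → 39, 31, 38, 26, 20, 19, 15, 16, 13, 10 → 10
39 → 31, 38, 26, 20, 19, 15, 16, 13, 10 → 9
31 → 26, 20, 19, 15, 16, 13, 10 → 7
38 → 26, 20, 19, 15, 16, 13, 10 → 7
26 → 20, 19, 15, 16, 13, 10 → 6
20 → 19, 15, 16, 13, 10 → 5
19 → 15, 16, 13, 10 → 4
15 → 13, 10 → 2
16 → 13, 10 → 2
13 → 10 → 1
10 → none → 0
Sum: 10 + 9 + 7 + 7 + 6 + 5 + 4 + 2 + 2 + 1 + 0 = 53

53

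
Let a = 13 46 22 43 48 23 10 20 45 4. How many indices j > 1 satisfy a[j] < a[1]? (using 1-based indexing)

2

The element at index 1 is 13.
Elements after it: 46, 22, 43, 48, 23, 10, 20, 45, 4
Those smaller than 13: 10, 4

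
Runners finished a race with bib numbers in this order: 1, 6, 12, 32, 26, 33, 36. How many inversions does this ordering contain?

1 inversion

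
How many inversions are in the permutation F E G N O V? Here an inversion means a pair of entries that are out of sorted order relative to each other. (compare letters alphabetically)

Inversion pairs (indices are 0-based):
(0,1): F > E
That's 1 pair.

There is 1 inversion.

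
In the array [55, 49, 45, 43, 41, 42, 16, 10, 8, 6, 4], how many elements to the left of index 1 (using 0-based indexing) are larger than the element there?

1

The element at index 1 is 49.
Elements before it: 55
Those larger than 49: 55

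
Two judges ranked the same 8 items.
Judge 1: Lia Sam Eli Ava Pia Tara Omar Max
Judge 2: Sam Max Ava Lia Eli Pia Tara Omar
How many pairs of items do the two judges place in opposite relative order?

9 discordant pairs

Assign each item its position (1..8) in the first ordering, then rewrite the second ordering as that position sequence:
positions: Lia→1, Sam→2, Eli→3, Ava→4, Pia→5, Tara→6, Omar→7, Max→8
second ordering as positions: [2, 8, 4, 1, 3, 5, 6, 7]
Discordant pairs = inversions in this position sequence.
2: 1 → 1
8: 4, 1, 3, 5, 6, 7 → 6
4: 1, 3 → 2
1: 0
3: 0
5: 0
6: 0
7: 0
Total: 1 + 6 + 2 + 0 + 0 + 0 + 0 + 0 = 9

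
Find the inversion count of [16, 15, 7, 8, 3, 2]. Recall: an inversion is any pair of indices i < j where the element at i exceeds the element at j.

Sweep left to right; for each value list the smaller values that follow it:
16: 5
15: 4
7: 2
8: 2
3: 1
2: 0
Sum: 5 + 4 + 2 + 2 + 1 + 0 = 14

14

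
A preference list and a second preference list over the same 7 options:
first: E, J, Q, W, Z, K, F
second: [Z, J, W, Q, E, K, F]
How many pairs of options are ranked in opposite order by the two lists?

Pairs: 8

Assign each item its position (1..7) in the first ordering, then rewrite the second ordering as that position sequence:
positions: E→1, J→2, Q→3, W→4, Z→5, K→6, F→7
second ordering as positions: [5, 2, 4, 3, 1, 6, 7]
Discordant pairs = inversions in this position sequence.
5: 2, 4, 3, 1 → 4
2: 1 → 1
4: 3, 1 → 2
3: 1 → 1
1: 0
6: 0
7: 0
Total: 4 + 1 + 2 + 1 + 0 + 0 + 0 = 8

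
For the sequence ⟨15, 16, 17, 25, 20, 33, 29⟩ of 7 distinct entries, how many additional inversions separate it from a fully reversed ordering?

19 inversions short

Maximum inversions for 7 distinct elements is C(7, 2) = 7·6/2 = 21.
Current inversions — for each element, count later smaller elements:
15: 0
16: 0
17: 0
25: 1
20: 0
33: 1
29: 0
Current total: 0 + 0 + 0 + 1 + 0 + 1 + 0 = 2
Shortfall: 21 − 2 = 19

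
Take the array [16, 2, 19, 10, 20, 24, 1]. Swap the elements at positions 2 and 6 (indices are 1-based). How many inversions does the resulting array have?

Positions 2 and 6 hold 2 and 24; after swapping, the array is [16, 24, 19, 10, 20, 2, 1].
Sweep left to right; for each value list the smaller values that follow it:
16: 3
24: 5
19: 3
10: 2
20: 2
2: 1
1: 0
Sum: 3 + 5 + 3 + 2 + 2 + 1 + 0 = 16

16 inversions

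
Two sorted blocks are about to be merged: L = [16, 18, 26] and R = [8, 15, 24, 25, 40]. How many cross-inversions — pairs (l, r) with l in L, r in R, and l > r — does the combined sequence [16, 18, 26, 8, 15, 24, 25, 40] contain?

Take each right-half value and tally the left-half values above it:
r = 8: 16, 18, 26 → 3
r = 15: 16, 18, 26 → 3
r = 24: 26 → 1
r = 25: 26 → 1
r = 40: none → 0
Cross-inversions: 3 + 3 + 1 + 1 + 0 = 8

There are 8 split inversions.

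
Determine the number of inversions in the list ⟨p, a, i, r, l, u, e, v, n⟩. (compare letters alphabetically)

13 inversions

Element-by-element contributions:
p → a, i, l, e, n → 5
a → none → 0
i → e → 1
r → l, e, n → 3
l → e → 1
u → e, n → 2
e → none → 0
v → n → 1
n → none → 0
Sum: 5 + 0 + 1 + 3 + 1 + 2 + 0 + 1 + 0 = 13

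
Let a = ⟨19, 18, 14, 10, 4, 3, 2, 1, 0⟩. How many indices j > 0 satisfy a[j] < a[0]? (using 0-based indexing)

The element at index 0 is 19.
Elements after it: 18, 14, 10, 4, 3, 2, 1, 0
Those smaller than 19: 18, 14, 10, 4, 3, 2, 1, 0

8 such elements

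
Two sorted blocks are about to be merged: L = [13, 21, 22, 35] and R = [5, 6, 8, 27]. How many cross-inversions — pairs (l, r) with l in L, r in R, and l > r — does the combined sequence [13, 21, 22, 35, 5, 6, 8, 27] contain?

For each element r of the right run, count left-run elements greater than r:
r = 5: 13, 21, 22, 35 → 4
r = 6: 13, 21, 22, 35 → 4
r = 8: 13, 21, 22, 35 → 4
r = 27: 35 → 1
Cross-inversions: 4 + 4 + 4 + 1 = 13

13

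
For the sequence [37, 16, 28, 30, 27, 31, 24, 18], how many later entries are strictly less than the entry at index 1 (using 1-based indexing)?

7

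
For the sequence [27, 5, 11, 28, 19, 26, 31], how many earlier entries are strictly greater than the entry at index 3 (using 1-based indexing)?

1

The element at index 3 is 11.
Elements before it: 27, 5
Those larger than 11: 27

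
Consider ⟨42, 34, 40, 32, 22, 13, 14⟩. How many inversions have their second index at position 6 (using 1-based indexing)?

The element at index 6 is 13.
Elements before it: 42, 34, 40, 32, 22
Those larger than 13: 42, 34, 40, 32, 22

5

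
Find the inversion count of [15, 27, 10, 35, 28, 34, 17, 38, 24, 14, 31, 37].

Element-by-element contributions:
15: 2
27: 4
10: 0
35: 6
28: 3
34: 4
17: 1
38: 4
24: 1
14: 0
31: 0
37: 0
Sum: 2 + 4 + 0 + 6 + 3 + 4 + 1 + 4 + 1 + 0 + 0 + 0 = 25

25 inversions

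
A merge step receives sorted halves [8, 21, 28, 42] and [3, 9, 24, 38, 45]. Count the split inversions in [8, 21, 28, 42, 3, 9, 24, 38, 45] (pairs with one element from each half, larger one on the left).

10

Count, for every r in R, how many entries of L exceed r:
r = 3: 8, 21, 28, 42 → 4
r = 9: 21, 28, 42 → 3
r = 24: 28, 42 → 2
r = 38: 42 → 1
r = 45: none → 0
Cross-inversions: 4 + 3 + 2 + 1 + 0 = 10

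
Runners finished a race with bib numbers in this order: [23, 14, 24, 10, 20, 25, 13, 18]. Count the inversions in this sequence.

15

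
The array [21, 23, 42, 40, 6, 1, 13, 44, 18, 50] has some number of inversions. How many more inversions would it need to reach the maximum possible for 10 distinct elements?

Maximum inversions for 10 distinct elements is C(10, 2) = 10·9/2 = 45.
Current inversions — for each element, count later smaller elements:
21: 4
23: 4
42: 5
40: 4
6: 1
1: 0
13: 0
44: 1
18: 0
50: 0
Current total: 4 + 4 + 5 + 4 + 1 + 0 + 0 + 1 + 0 + 0 = 19
Shortfall: 45 − 19 = 26

26 inversions short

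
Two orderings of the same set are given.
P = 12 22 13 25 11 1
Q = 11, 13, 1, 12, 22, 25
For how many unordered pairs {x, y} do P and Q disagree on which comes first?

9 disagreeing pairs

Assign each item its position (1..6) in the first ordering, then rewrite the second ordering as that position sequence:
positions: 12→1, 22→2, 13→3, 25→4, 11→5, 1→6
second ordering as positions: [5, 3, 6, 1, 2, 4]
Discordant pairs = inversions in this position sequence.
5: 3, 1, 2, 4 → 4
3: 1, 2 → 2
6: 1, 2, 4 → 3
1: 0
2: 0
4: 0
Total: 4 + 2 + 3 + 0 + 0 + 0 = 9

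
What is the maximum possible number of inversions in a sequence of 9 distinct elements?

36 inversions

A reversed (strictly descending) arrangement makes every pair an inversion, giving C(9, 2) inversions.
C(9, 2) = 9·8/2 = 36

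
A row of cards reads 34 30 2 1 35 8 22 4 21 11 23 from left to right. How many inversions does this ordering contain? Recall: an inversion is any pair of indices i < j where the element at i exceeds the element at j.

Count, for each position, how many later elements it exceeds:
34: 9
30: 8
2: 1
1: 0
35: 6
8: 1
22: 3
4: 0
21: 1
11: 0
23: 0
Sum: 9 + 8 + 1 + 0 + 6 + 1 + 3 + 0 + 1 + 0 + 0 = 29

Inversions: 29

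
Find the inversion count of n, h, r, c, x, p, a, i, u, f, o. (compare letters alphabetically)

Sweep left to right; for each value list the smaller values that follow it:
n: 5
h: 3
r: 6
c: 1
x: 6
p: 4
a: 0
i: 1
u: 2
f: 0
o: 0
Sum: 5 + 3 + 6 + 1 + 6 + 4 + 0 + 1 + 2 + 0 + 0 = 28

28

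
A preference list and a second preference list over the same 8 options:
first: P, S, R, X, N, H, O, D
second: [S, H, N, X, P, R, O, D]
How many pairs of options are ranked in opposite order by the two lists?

Assign each item its position (1..8) in the first ordering, then rewrite the second ordering as that position sequence:
positions: P→1, S→2, R→3, X→4, N→5, H→6, O→7, D→8
second ordering as positions: [2, 6, 5, 4, 1, 3, 7, 8]
Discordant pairs = inversions in this position sequence.
2: 1 → 1
6: 5, 4, 1, 3 → 4
5: 4, 1, 3 → 3
4: 1, 3 → 2
1: 0
3: 0
7: 0
8: 0
Total: 1 + 4 + 3 + 2 + 0 + 0 + 0 + 0 = 10

10 pairs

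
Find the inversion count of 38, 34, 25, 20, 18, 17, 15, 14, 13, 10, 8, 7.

For each element, count later entries that are smaller:
38: 11
34: 10
25: 9
20: 8
18: 7
17: 6
15: 5
14: 4
13: 3
10: 2
8: 1
7: 0
Sum: 11 + 10 + 9 + 8 + 7 + 6 + 5 + 4 + 3 + 2 + 1 + 0 = 66

66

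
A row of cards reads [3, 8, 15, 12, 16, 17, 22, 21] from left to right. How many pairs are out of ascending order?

2 inversions

Sweep left to right; for each value list the smaller values that follow it:
3: 0
8: 0
15: 1
12: 0
16: 0
17: 0
22: 1
21: 0
Sum: 0 + 0 + 1 + 0 + 0 + 0 + 1 + 0 = 2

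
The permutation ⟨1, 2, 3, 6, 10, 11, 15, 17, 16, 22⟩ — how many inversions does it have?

1

Sweep left to right; for each value list the smaller values that follow it:
1 → none → 0
2 → none → 0
3 → none → 0
6 → none → 0
10 → none → 0
11 → none → 0
15 → none → 0
17 → 16 → 1
16 → none → 0
22 → none → 0
Sum: 0 + 0 + 0 + 0 + 0 + 0 + 0 + 1 + 0 + 0 = 1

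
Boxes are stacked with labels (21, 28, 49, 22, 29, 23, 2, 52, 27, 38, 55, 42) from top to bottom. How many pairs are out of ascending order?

There are 21 inversions.

Sweep left to right; for each value list the smaller values that follow it:
21 → 2 → 1
28 → 22, 23, 2, 27 → 4
49 → 22, 29, 23, 2, 27, 38, 42 → 7
22 → 2 → 1
29 → 23, 2, 27 → 3
23 → 2 → 1
2 → none → 0
52 → 27, 38, 42 → 3
27 → none → 0
38 → none → 0
55 → 42 → 1
42 → none → 0
Sum: 1 + 4 + 7 + 1 + 3 + 1 + 0 + 3 + 0 + 0 + 1 + 0 = 21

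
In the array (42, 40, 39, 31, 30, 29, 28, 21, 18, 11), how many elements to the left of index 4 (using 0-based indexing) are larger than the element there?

The element at index 4 is 30.
Elements before it: 42, 40, 39, 31
Those larger than 30: 42, 40, 39, 31

4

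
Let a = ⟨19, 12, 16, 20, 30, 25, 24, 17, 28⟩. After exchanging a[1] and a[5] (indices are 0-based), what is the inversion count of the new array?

Positions 1 and 5 hold 12 and 25; after swapping, the array is [19, 25, 16, 20, 30, 12, 24, 17, 28].
Element-by-element contributions:
19: 3
25: 5
16: 1
20: 2
30: 4
12: 0
24: 1
17: 0
28: 0
Sum: 3 + 5 + 1 + 2 + 4 + 0 + 1 + 0 + 0 = 16

Inversions: 16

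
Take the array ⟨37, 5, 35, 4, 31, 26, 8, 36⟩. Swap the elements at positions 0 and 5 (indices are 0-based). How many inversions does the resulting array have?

10 inversions

Positions 0 and 5 hold 37 and 26; after swapping, the array is [26, 5, 35, 4, 31, 37, 8, 36].
Count, for each position, how many later elements it exceeds:
26 → 5, 4, 8 → 3
5 → 4 → 1
35 → 4, 31, 8 → 3
4 → none → 0
31 → 8 → 1
37 → 8, 36 → 2
8 → none → 0
36 → none → 0
Sum: 3 + 1 + 3 + 0 + 1 + 2 + 0 + 0 = 10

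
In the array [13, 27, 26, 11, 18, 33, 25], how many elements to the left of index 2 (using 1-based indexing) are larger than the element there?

0

The element at index 2 is 27.
Elements before it: 13
None of them are larger than 27.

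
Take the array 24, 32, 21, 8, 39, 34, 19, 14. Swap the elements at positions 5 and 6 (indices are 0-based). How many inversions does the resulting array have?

Positions 5 and 6 hold 34 and 19; after swapping, the array is [24, 32, 21, 8, 39, 19, 34, 14].
For each element, count later entries that are smaller:
24: 4
32: 4
21: 3
8: 0
39: 3
19: 1
34: 1
14: 0
Sum: 4 + 4 + 3 + 0 + 3 + 1 + 1 + 0 = 16

16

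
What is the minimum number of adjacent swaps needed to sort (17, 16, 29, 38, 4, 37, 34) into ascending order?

The minimum number of adjacent swaps to sort an array equals its inversion count, since every such swap removes exactly one inversion.
Count inversions — for each element, later elements that are smaller:
17: 16, 4 → 2
16: 4 → 1
29: 4 → 1
38: 4, 37, 34 → 3
4: none → 0
37: 34 → 1
34: none → 0
Total inversions: 2 + 1 + 1 + 3 + 0 + 1 + 0 = 8

There are 8 adjacent swaps.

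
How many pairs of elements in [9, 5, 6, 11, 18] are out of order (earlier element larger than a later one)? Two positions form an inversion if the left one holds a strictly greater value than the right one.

There are 2 out-of-order pairs.

Inversion pairs (indices are 1-based):
(1,2): 9 > 5
(1,3): 9 > 6
That's 2 pairs.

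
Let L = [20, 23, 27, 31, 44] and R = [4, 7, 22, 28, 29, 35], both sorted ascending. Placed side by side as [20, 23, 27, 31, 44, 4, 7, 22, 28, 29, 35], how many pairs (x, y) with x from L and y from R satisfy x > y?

19 cross-inversions

For each element r of the right run, count left-run elements greater than r:
r = 4: 20, 23, 27, 31, 44 → 5
r = 7: 20, 23, 27, 31, 44 → 5
r = 22: 23, 27, 31, 44 → 4
r = 28: 31, 44 → 2
r = 29: 31, 44 → 2
r = 35: 44 → 1
Cross-inversions: 5 + 5 + 4 + 2 + 2 + 1 = 19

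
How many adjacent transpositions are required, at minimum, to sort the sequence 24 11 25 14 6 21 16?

12

Each adjacent swap fixes exactly one inversion, so the minimum swap count equals the number of inversions.
Count inversions — for each element, later elements that are smaller:
24: 11, 14, 6, 21, 16 → 5
11: 6 → 1
25: 14, 6, 21, 16 → 4
14: 6 → 1
6: none → 0
21: 16 → 1
16: none → 0
Total inversions: 5 + 1 + 4 + 1 + 0 + 1 + 0 = 12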